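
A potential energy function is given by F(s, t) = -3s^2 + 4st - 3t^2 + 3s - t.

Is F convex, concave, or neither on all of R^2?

F is quadratic, so its Hessian is the constant matrix H = [[-6, 4], [4, -6]].
det(H) = 20, tr(H) = -12.
det(H) > 0 and tr(H) < 0, so H is negative definite everywhere: concave.

concave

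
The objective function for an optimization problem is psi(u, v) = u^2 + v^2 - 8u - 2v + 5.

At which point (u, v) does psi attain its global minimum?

psi(u,v) separates as P(u) + Q(v) + 5, so its minimum is min P + min Q + 5.
P'(u) = 2u - 8 vanishes at u ∈ {4}; Q'(v) = 2v - 2 vanishes at v ∈ {1}.
Local minima of P (where P''>0): P(4)=-16. Local minima of Q: Q(1)=-1.
So the global minimum of psi is P(4) + Q(1) + 5 = -16 − 1 + 5 = -12, attained at (4, 1).

(4, 1)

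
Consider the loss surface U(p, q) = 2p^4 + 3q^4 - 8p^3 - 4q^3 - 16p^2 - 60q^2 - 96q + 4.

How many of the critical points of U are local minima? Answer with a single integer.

U separates as a function of p plus a function of q, so ∇U=0 decouples.
∂U/∂p = 8p(p - 4)(p + 1) = 0 at p ∈ {-1, 0, 4}; ∂U/∂q = 12(q - 4)(q + 1)(q + 2) = 0 at q ∈ {-2, -1, 4}.
The Hessian is diagonal: diag(U_pp, U_qq). Second derivatives: U_pp(-1)=40, U_pp(0)=-32, U_pp(4)=160; U_qq(-2)=72, U_qq(-1)=-60, U_qq(4)=360.
Local minima occur where both diagonal entries positive: (-1, -2), (-1, 4), (4, -2), (4, 4). Count: 4.

4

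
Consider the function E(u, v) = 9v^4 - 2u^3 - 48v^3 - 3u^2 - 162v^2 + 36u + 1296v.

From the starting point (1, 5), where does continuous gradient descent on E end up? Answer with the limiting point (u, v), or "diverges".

(-3, 4)

E is separable, so gradient descent decouples: u follows -∂E/∂u, v follows -∂E/∂v.
∂E/∂u = -6(u - 2)(u + 3); at u=1 this is 24, so u decreases.
∂E/∂v = 36(v - 4)(v - 3)(v + 3); at v=5 this is 576, so v decreases.
u converges to its nearest critical value -3 (a local min of the u-part); v converges to 4. The iterate converges to (-3, 4).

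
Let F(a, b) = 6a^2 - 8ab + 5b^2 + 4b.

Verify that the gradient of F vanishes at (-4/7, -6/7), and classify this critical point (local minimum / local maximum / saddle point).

∇F = (12a - 8b, -8a + 10b + 4); substituting (-4/7, -6/7) gives ∇F = (0, 0), so (-4/7, -6/7) is indeed a critical point.
The Hessian of F is constant: H = [[12, -8], [-8, 10]].
det(H) = 12·10 − (-8)² = 56.
det(H) > 0 and tr(H) = 22 > 0, so H is positive definite and the point is a local minimum.

local minimum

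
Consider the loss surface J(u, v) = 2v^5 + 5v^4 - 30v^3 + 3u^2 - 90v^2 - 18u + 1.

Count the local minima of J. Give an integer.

J separates as a function of u plus a function of v, so ∇J=0 decouples.
∂J/∂u = 6(u - 3) = 0 at u ∈ {3}; ∂J/∂v = 10v(v - 3)(v + 2)(v + 3) = 0 at v ∈ {-3, -2, 0, 3}.
The Hessian is diagonal: diag(J_uu, J_vv). Second derivatives: J_uu(3)=6; J_vv(-3)=-180, J_vv(-2)=100, J_vv(0)=-180, J_vv(3)=900.
Local minima occur where both diagonal entries positive: (3, -2), (3, 3). Count: 2.

2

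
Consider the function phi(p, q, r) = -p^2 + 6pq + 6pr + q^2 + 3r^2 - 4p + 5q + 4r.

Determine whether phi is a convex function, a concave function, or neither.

phi is quadratic, so its Hessian is the constant matrix H = [[-2, 6, 6], [6, 2, 0], [6, 0, 6]].
Leading principal minors: -2, -40, -312.
Neither pattern holds ⇒ H is indefinite ⇒ neither convex nor concave.

neither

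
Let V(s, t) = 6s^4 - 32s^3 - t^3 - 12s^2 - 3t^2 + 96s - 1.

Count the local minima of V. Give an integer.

2

V separates as a function of s plus a function of t, so ∇V=0 decouples.
∂V/∂s = 24(s - 4)(s - 1)(s + 1) = 0 at s ∈ {-1, 1, 4}; ∂V/∂t = -3t(t + 2) = 0 at t ∈ {-2, 0}.
The Hessian is diagonal: diag(V_ss, V_tt). Second derivatives: V_ss(-1)=240, V_ss(1)=-144, V_ss(4)=360; V_tt(-2)=6, V_tt(0)=-6.
Local minima occur where both diagonal entries positive: (-1, -2), (4, -2). Count: 2.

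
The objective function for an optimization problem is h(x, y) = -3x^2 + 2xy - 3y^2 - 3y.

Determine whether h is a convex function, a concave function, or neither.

h is quadratic, so its Hessian is the constant matrix H = [[-6, 2], [2, -6]].
det(H) = 32, tr(H) = -12.
det(H) > 0 and tr(H) < 0, so H is negative definite everywhere: concave.

concave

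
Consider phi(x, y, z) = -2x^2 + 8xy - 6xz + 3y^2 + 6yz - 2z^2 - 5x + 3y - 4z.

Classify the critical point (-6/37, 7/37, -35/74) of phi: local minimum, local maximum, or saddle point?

saddle point

The Hessian is constant: H = [[-4, 8, -6], [8, 6, 6], [-6, 6, -4]].
Leading principal minors: Δ₁ = -4, Δ₂ = -88, Δ₃ = -296.
The minors fit neither the all-positive nor the alternating-sign pattern, so H is indefinite: a saddle point.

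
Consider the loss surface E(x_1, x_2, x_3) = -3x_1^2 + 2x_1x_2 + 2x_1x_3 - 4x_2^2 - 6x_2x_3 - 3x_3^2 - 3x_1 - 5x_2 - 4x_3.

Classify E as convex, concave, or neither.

E is quadratic, so its Hessian is the constant matrix H = [[-6, 2, 2], [2, -8, -6], [2, -6, -6]].
Leading principal minors: -6, 44, -64.
Signs alternate −, +, − ⇒ H ≺ 0 ⇒ concave.

concave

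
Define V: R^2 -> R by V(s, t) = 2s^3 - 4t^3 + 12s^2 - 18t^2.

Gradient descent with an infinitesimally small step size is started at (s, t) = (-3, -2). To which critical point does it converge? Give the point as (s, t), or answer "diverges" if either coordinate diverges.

(0, -3)

V is separable, so gradient descent decouples: s follows -∂V/∂s, t follows -∂V/∂t.
∂V/∂s = 6s(s + 4); at s=-3 this is -18, so s increases.
∂V/∂t = -12t(t + 3); at t=-2 this is 24, so t decreases.
s converges to its nearest critical value 0 (a local min of the s-part); t converges to -3. The iterate converges to (0, -3).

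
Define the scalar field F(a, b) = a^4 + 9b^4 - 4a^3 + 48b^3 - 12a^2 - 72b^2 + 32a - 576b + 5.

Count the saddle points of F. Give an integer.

F separates as a function of a plus a function of b, so ∇F=0 decouples.
∂F/∂a = 4(a - 4)(a - 1)(a + 2) = 0 at a ∈ {-2, 1, 4}; ∂F/∂b = 36(b - 2)(b + 2)(b + 4) = 0 at b ∈ {-4, -2, 2}.
The Hessian is diagonal: diag(F_aa, F_bb). Second derivatives: F_aa(-2)=72, F_aa(1)=-36, F_aa(4)=72; F_bb(-4)=432, F_bb(-2)=-288, F_bb(2)=864.
Saddle points occur where the two diagonal entries have opposite signs: (-2, -2), (1, -4), (1, 2), (4, -2). Count: 4.

4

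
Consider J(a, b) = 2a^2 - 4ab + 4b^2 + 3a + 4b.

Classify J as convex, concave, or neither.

J is quadratic, so its Hessian is the constant matrix H = [[4, -4], [-4, 8]].
det(H) = 16, tr(H) = 12.
det(H) > 0 and tr(H) > 0, so H is positive definite everywhere: convex.

convex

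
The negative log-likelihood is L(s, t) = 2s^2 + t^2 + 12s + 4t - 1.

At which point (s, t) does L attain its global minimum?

L(s,t) separates as P(s) + Q(t) − 1, so its minimum is min P + min Q − 1.
P'(s) = 4s + 12 vanishes at s ∈ {-3}; Q'(t) = 2(t + 2) vanishes at t ∈ {-2}.
Local minima of P (where P''>0): P(-3)=-18. Local minima of Q: Q(-2)=-4.
So the global minimum of L is P(-3) + Q(-2) − 1 = -18 − 4 − 1 = -23, attained at (-3, -2).

(-3, -2)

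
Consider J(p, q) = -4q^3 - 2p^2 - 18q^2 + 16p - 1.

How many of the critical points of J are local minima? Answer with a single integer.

0

J separates as a function of p plus a function of q, so ∇J=0 decouples.
∂J/∂p = -4(p - 4) = 0 at p ∈ {4}; ∂J/∂q = -12q(q + 3) = 0 at q ∈ {-3, 0}.
The Hessian is diagonal: diag(J_pp, J_qq). Second derivatives: J_pp(4)=-4; J_qq(-3)=36, J_qq(0)=-36.
Local minima occur where both diagonal entries positive: none. Count: 0.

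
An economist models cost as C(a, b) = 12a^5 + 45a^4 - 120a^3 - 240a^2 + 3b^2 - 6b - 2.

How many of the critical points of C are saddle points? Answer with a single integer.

C separates as a function of a plus a function of b, so ∇C=0 decouples.
∂C/∂a = 60a(a - 2)(a + 1)(a + 4) = 0 at a ∈ {-4, -1, 0, 2}; ∂C/∂b = 6(b - 1) = 0 at b ∈ {1}.
The Hessian is diagonal: diag(C_aa, C_bb). Second derivatives: C_aa(-4)=-4320, C_aa(-1)=540, C_aa(0)=-480, C_aa(2)=2160; C_bb(1)=6.
Saddle points occur where the two diagonal entries have opposite signs: (-4, 1), (0, 1). Count: 2.

2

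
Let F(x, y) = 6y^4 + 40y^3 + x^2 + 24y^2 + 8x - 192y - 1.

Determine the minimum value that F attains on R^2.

F(x,y) separates as P(x) + Q(y) − 1, so its minimum is min P + min Q − 1.
P'(x) = 2x + 8 vanishes at x ∈ {-4}; Q'(y) = 24(y - 1)(y + 2)(y + 4) vanishes at y ∈ {-4, -2, 1}.
Local minima of P (where P''>0): P(-4)=-16. Local minima of Q: Q(-4)=128, Q(1)=-122.
So the global minimum of F is P(-4) + Q(1) − 1 = -16 − 122 − 1 = -139, attained at (-4, 1).

-139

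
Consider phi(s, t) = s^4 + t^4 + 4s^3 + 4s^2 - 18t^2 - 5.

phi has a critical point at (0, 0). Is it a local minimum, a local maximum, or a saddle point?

saddle point

The mixed partial ∂²phi/∂s∂t is 0, so the Hessian at any point is diag(phi_ss, phi_tt) = diag(4(3s^2 + 6s + 2), 12(t^2 - 3)).
At (0, 0): H = diag(8, -36).
The eigenvalues have opposite signs, so H is indefinite: a saddle point.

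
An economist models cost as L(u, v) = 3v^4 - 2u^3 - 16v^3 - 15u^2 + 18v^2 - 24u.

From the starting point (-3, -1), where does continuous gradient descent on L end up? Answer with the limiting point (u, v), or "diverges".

L is separable, so gradient descent decouples: u follows -∂L/∂u, v follows -∂L/∂v.
∂L/∂u = -6(u + 1)(u + 4); at u=-3 this is 12, so u decreases.
∂L/∂v = 12v(v - 3)(v - 1); at v=-1 this is -96, so v increases.
u converges to its nearest critical value -4 (a local min of the u-part); v converges to 0. The iterate converges to (-4, 0).

(-4, 0)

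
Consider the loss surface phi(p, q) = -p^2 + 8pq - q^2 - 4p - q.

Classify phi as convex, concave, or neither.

phi is quadratic, so its Hessian is the constant matrix H = [[-2, 8], [8, -2]].
det(H) = -60, tr(H) = -4.
det(H) < 0, so H is indefinite: neither convex nor concave.

neither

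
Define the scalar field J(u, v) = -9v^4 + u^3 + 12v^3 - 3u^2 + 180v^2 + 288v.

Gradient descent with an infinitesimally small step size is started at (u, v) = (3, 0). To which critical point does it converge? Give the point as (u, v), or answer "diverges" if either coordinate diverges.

(2, -1)

J is separable, so gradient descent decouples: u follows -∂J/∂u, v follows -∂J/∂v.
∂J/∂u = 3u(u - 2); at u=3 this is 9, so u decreases.
∂J/∂v = -36(v - 4)(v + 1)(v + 2); at v=0 this is 288, so v decreases.
u converges to its nearest critical value 2 (a local min of the u-part); v converges to -1. The iterate converges to (2, -1).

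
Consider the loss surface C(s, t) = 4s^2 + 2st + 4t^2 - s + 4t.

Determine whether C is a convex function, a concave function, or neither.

C is quadratic, so its Hessian is the constant matrix H = [[8, 2], [2, 8]].
det(H) = 60, tr(H) = 16.
det(H) > 0 and tr(H) > 0, so H is positive definite everywhere: convex.

convex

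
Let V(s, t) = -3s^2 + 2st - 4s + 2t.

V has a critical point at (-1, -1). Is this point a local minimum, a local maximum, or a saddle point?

The Hessian of V is constant: H = [[-6, 2], [2, 0]].
det(H) = (-6)·0 − 2² = -4.
Since det(H) < 0, H is indefinite and the critical point is a saddle point.

saddle point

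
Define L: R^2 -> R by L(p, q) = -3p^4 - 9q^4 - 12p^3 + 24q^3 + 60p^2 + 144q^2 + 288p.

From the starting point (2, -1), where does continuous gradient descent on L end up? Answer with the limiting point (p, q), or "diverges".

L is separable, so gradient descent decouples: p follows -∂L/∂p, q follows -∂L/∂q.
∂L/∂p = -12(p - 3)(p + 2)(p + 4); at p=2 this is 288, so p decreases.
∂L/∂q = -36q(q - 4)(q + 2); at q=-1 this is -180, so q increases.
p converges to its nearest critical value -2 (a local min of the p-part); q converges to 0. The iterate converges to (-2, 0).

(-2, 0)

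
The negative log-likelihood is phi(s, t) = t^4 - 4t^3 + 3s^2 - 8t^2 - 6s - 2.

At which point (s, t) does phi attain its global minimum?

phi(s,t) separates as P(s) + Q(t) − 2, so its minimum is min P + min Q − 2.
P'(s) = 6s - 6 vanishes at s ∈ {1}; Q'(t) = 4t(t - 4)(t + 1) vanishes at t ∈ {-1, 0, 4}.
Local minima of P (where P''>0): P(1)=-3. Local minima of Q: Q(-1)=-3, Q(4)=-128.
So the global minimum of phi is P(1) + Q(4) − 2 = -3 − 128 − 2 = -133, attained at (1, 4).

(1, 4)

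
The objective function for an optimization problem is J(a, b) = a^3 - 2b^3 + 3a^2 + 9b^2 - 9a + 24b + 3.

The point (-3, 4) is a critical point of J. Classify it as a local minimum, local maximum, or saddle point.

local maximum

The mixed partial ∂²J/∂a∂b is 0, so the Hessian at any point is diag(J_aa, J_bb) = diag(6(a + 1), 6(-2b + 3)).
At (-3, 4): H = diag(-12, -30).
Both eigenvalues are negative, so H is negative definite: a local maximum.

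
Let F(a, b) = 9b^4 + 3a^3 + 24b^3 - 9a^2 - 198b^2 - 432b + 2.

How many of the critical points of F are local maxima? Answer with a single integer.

1

F separates as a function of a plus a function of b, so ∇F=0 decouples.
∂F/∂a = 9a(a - 2) = 0 at a ∈ {0, 2}; ∂F/∂b = 36(b - 3)(b + 1)(b + 4) = 0 at b ∈ {-4, -1, 3}.
The Hessian is diagonal: diag(F_aa, F_bb). Second derivatives: F_aa(0)=-18, F_aa(2)=18; F_bb(-4)=756, F_bb(-1)=-432, F_bb(3)=1008.
Local maxima occur where both diagonal entries negative: (0, -1). Count: 1.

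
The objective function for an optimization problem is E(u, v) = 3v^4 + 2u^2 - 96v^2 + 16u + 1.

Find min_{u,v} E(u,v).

E(u,v) separates as P(u) + Q(v) + 1, so its minimum is min P + min Q + 1.
P'(u) = 4u + 16 vanishes at u ∈ {-4}; Q'(v) = 12v(v - 4)(v + 4) vanishes at v ∈ {-4, 0, 4}.
Local minima of P (where P''>0): P(-4)=-32. Local minima of Q: Q(-4)=-768, Q(4)=-768.
So the global minimum of E is P(-4) + Q(-4) + 1 = -32 − 768 + 1 = -799, attained at (-4, -4).

-799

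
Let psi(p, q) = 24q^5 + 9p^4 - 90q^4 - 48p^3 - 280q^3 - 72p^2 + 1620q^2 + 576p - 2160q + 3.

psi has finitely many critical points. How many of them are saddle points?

6

psi separates as a function of p plus a function of q, so ∇psi=0 decouples.
∂psi/∂p = 36(p - 4)(p - 2)(p + 2) = 0 at p ∈ {-2, 2, 4}; ∂psi/∂q = 120(q - 3)(q - 2)(q - 1)(q + 3) = 0 at q ∈ {-3, 1, 2, 3}.
The Hessian is diagonal: diag(psi_pp, psi_qq). Second derivatives: psi_pp(-2)=864, psi_pp(2)=-288, psi_pp(4)=432; psi_qq(-3)=-14400, psi_qq(1)=960, psi_qq(2)=-600, psi_qq(3)=1440.
Saddle points occur where the two diagonal entries have opposite signs: (-2, -3), (-2, 2), (2, 1), (2, 3), (4, -3), (4, 2). Count: 6.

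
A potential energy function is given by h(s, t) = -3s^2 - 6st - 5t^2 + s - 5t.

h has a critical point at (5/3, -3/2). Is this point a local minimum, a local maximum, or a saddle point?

The Hessian of h is constant: H = [[-6, -6], [-6, -10]].
det(H) = (-6)·(-10) − (-6)² = 24.
det(H) > 0 and tr(H) = -16 < 0, so H is negative definite and the point is a local maximum.

local maximum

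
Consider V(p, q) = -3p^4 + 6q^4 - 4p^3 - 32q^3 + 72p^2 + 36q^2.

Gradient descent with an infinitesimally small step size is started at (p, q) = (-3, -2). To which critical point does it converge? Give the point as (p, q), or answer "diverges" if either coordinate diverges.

(0, 0)

V is separable, so gradient descent decouples: p follows -∂V/∂p, q follows -∂V/∂q.
∂V/∂p = -12p(p - 3)(p + 4); at p=-3 this is -216, so p increases.
∂V/∂q = 24q(q - 3)(q - 1); at q=-2 this is -720, so q increases.
p converges to its nearest critical value 0 (a local min of the p-part); q converges to 0. The iterate converges to (0, 0).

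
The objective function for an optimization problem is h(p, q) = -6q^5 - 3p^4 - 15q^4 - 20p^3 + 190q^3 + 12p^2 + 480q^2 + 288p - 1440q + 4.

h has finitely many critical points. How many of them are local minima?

2

h separates as a function of p plus a function of q, so ∇h=0 decouples.
∂h/∂p = -12(p - 2)(p + 3)(p + 4) = 0 at p ∈ {-4, -3, 2}; ∂h/∂q = -30(q - 4)(q - 1)(q + 3)(q + 4) = 0 at q ∈ {-4, -3, 1, 4}.
The Hessian is diagonal: diag(h_pp, h_qq). Second derivatives: h_pp(-4)=-72, h_pp(-3)=60, h_pp(2)=-360; h_qq(-4)=1200, h_qq(-3)=-840, h_qq(1)=1800, h_qq(4)=-5040.
Local minima occur where both diagonal entries positive: (-3, -4), (-3, 1). Count: 2.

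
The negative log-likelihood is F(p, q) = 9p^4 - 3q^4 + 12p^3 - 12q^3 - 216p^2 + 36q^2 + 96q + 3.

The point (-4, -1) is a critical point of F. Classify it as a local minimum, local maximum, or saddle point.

The mixed partial ∂²F/∂p∂q is 0, so the Hessian at any point is diag(F_pp, F_qq) = diag(36(3p^2 + 2p - 12), 36(-q^2 - 2q + 2)).
At (-4, -1): H = diag(1008, 108).
Both eigenvalues are positive, so H is positive definite: a local minimum.

local minimum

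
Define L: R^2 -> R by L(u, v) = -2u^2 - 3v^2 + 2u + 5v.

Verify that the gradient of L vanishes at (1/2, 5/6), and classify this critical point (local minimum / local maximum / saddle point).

local maximum

∇L = (-4u + 2, -6v + 5); substituting (1/2, 5/6) gives ∇L = (0, 0), so (1/2, 5/6) is indeed a critical point.
The Hessian of L is constant: H = [[-4, 0], [0, -6]].
det(H) = (-4)·(-6) − 0² = 24.
det(H) > 0 and tr(H) = -10 < 0, so H is negative definite and the point is a local maximum.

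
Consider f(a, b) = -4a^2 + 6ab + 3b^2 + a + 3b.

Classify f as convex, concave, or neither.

f is quadratic, so its Hessian is the constant matrix H = [[-8, 6], [6, 6]].
det(H) = -84, tr(H) = -2.
det(H) < 0, so H is indefinite: neither convex nor concave.

neither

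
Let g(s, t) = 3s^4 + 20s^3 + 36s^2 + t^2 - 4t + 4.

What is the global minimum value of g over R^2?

g(s,t) separates as P(s) + Q(t) + 4, so its minimum is min P + min Q + 4.
P'(s) = 12s(s + 2)(s + 3) vanishes at s ∈ {-3, -2, 0}; Q'(t) = 2(t - 2) vanishes at t ∈ {2}.
Local minima of P (where P''>0): P(-3)=27, P(0)=0. Local minima of Q: Q(2)=-4.
So the global minimum of g is P(0) + Q(2) + 4 = 0 − 4 + 4 = 0, attained at (0, 2).

0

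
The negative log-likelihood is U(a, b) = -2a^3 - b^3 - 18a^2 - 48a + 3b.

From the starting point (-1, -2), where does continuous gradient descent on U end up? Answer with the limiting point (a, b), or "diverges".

diverges

U is separable, so gradient descent decouples: a follows -∂U/∂a, b follows -∂U/∂b.
∂U/∂a = -6(a + 2)(a + 4); at a=-1 this is -18, so a increases.
∂U/∂b = -3(b - 1)(b + 1); at b=-2 this is -9, so b increases.
The a-coordinate has no critical point in that direction and runs off to infinity.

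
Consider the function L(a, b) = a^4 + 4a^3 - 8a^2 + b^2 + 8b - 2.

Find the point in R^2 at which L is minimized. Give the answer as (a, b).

L(a,b) separates as P(a) + Q(b) − 2, so its minimum is min P + min Q − 2.
P'(a) = 4a(a - 1)(a + 4) vanishes at a ∈ {-4, 0, 1}; Q'(b) = 2b + 8 vanishes at b ∈ {-4}.
Local minima of P (where P''>0): P(-4)=-128, P(1)=-3. Local minima of Q: Q(-4)=-16.
So the global minimum of L is P(-4) + Q(-4) − 2 = -128 − 16 − 2 = -146, attained at (-4, -4).

(-4, -4)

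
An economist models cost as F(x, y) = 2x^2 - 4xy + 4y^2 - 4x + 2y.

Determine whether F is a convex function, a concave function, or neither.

convex

F is quadratic, so its Hessian is the constant matrix H = [[4, -4], [-4, 8]].
det(H) = 16, tr(H) = 12.
det(H) > 0 and tr(H) > 0, so H is positive definite everywhere: convex.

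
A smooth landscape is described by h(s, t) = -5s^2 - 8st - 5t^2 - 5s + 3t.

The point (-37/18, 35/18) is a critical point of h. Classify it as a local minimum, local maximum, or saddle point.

local maximum

The Hessian of h is constant: H = [[-10, -8], [-8, -10]].
det(H) = (-10)·(-10) − (-8)² = 36.
det(H) > 0 and tr(H) = -20 < 0, so H is negative definite and the point is a local maximum.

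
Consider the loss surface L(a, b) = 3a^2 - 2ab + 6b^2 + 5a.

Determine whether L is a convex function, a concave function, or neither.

convex

L is quadratic, so its Hessian is the constant matrix H = [[6, -2], [-2, 12]].
det(H) = 68, tr(H) = 18.
det(H) > 0 and tr(H) > 0, so H is positive definite everywhere: convex.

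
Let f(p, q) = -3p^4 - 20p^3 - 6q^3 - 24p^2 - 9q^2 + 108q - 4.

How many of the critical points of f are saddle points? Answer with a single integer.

f separates as a function of p plus a function of q, so ∇f=0 decouples.
∂f/∂p = -12p(p + 1)(p + 4) = 0 at p ∈ {-4, -1, 0}; ∂f/∂q = -18(q - 2)(q + 3) = 0 at q ∈ {-3, 2}.
The Hessian is diagonal: diag(f_pp, f_qq). Second derivatives: f_pp(-4)=-144, f_pp(-1)=36, f_pp(0)=-48; f_qq(-3)=90, f_qq(2)=-90.
Saddle points occur where the two diagonal entries have opposite signs: (-4, -3), (-1, 2), (0, -3). Count: 3.

3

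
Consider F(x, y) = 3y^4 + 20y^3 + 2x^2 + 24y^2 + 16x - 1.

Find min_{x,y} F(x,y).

-161

F(x,y) separates as P(x) + Q(y) − 1, so its minimum is min P + min Q − 1.
P'(x) = 4x + 16 vanishes at x ∈ {-4}; Q'(y) = 12y(y + 1)(y + 4) vanishes at y ∈ {-4, -1, 0}.
Local minima of P (where P''>0): P(-4)=-32. Local minima of Q: Q(-4)=-128, Q(0)=0.
So the global minimum of F is P(-4) + Q(-4) − 1 = -32 − 128 − 1 = -161, attained at (-4, -4).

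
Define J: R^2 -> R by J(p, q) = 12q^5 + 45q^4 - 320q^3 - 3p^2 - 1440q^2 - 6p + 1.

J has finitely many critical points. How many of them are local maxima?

J separates as a function of p plus a function of q, so ∇J=0 decouples.
∂J/∂p = -6(p + 1) = 0 at p ∈ {-1}; ∂J/∂q = 60q(q - 4)(q + 3)(q + 4) = 0 at q ∈ {-4, -3, 0, 4}.
The Hessian is diagonal: diag(J_pp, J_qq). Second derivatives: J_pp(-1)=-6; J_qq(-4)=-1920, J_qq(-3)=1260, J_qq(0)=-2880, J_qq(4)=13440.
Local maxima occur where both diagonal entries negative: (-1, -4), (-1, 0). Count: 2.

2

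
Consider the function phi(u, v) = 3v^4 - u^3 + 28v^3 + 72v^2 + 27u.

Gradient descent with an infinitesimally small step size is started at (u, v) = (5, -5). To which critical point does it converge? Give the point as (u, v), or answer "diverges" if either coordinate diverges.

diverges

phi is separable, so gradient descent decouples: u follows -∂phi/∂u, v follows -∂phi/∂v.
∂phi/∂u = -3(u - 3)(u + 3); at u=5 this is -48, so u increases.
∂phi/∂v = 12v(v + 3)(v + 4); at v=-5 this is -120, so v increases.
The u-coordinate has no critical point in that direction and runs off to infinity.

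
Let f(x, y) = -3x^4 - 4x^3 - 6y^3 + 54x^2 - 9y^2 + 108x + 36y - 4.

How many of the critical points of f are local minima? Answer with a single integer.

f separates as a function of x plus a function of y, so ∇f=0 decouples.
∂f/∂x = -12(x - 3)(x + 1)(x + 3) = 0 at x ∈ {-3, -1, 3}; ∂f/∂y = -18(y - 1)(y + 2) = 0 at y ∈ {-2, 1}.
The Hessian is diagonal: diag(f_xx, f_yy). Second derivatives: f_xx(-3)=-144, f_xx(-1)=96, f_xx(3)=-288; f_yy(-2)=54, f_yy(1)=-54.
Local minima occur where both diagonal entries positive: (-1, -2). Count: 1.

1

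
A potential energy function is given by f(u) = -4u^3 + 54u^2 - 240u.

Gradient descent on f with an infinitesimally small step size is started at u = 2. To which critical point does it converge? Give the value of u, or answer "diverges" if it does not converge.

4

f'(u) = -12(u - 5)(u - 4), so f'(2) = -72.
Gradient descent moves in the -f' direction, i.e. u is increasing.
The nearest critical point in that direction is u = 4, where f'' = 12 > 0 (a local minimum). The iterate converges there.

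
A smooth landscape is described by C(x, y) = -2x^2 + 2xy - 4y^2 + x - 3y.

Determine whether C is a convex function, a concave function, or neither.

C is quadratic, so its Hessian is the constant matrix H = [[-4, 2], [2, -8]].
det(H) = 28, tr(H) = -12.
det(H) > 0 and tr(H) < 0, so H is negative definite everywhere: concave.

concave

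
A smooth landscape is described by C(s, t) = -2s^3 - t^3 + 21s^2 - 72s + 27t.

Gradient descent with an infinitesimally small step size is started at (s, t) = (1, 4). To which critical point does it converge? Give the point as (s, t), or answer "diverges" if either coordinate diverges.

C is separable, so gradient descent decouples: s follows -∂C/∂s, t follows -∂C/∂t.
∂C/∂s = -6(s - 4)(s - 3); at s=1 this is -36, so s increases.
∂C/∂t = -3(t - 3)(t + 3); at t=4 this is -21, so t increases.
The t-coordinate has no critical point in that direction and runs off to infinity.

diverges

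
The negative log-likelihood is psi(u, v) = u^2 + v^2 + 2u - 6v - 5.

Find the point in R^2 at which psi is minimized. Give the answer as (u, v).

(-1, 3)

psi(u,v) separates as P(u) + Q(v) − 5, so its minimum is min P + min Q − 5.
P'(u) = 2u + 2 vanishes at u ∈ {-1}; Q'(v) = 2v - 6 vanishes at v ∈ {3}.
Local minima of P (where P''>0): P(-1)=-1. Local minima of Q: Q(3)=-9.
So the global minimum of psi is P(-1) + Q(3) − 5 = -1 − 9 − 5 = -15, attained at (-1, 3).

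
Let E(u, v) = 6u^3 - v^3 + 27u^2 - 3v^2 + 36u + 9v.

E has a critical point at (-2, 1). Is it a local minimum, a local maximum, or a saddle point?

The mixed partial ∂²E/∂u∂v is 0, so the Hessian at any point is diag(E_uu, E_vv) = diag(18(2u + 3), -6(v + 1)).
At (-2, 1): H = diag(-18, -12).
Both eigenvalues are negative, so H is negative definite: a local maximum.

local maximum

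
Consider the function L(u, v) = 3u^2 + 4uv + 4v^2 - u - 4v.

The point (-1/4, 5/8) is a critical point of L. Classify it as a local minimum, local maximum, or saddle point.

local minimum

The Hessian of L is constant: H = [[6, 4], [4, 8]].
det(H) = 6·8 − 4² = 32.
det(H) > 0 and tr(H) = 14 > 0, so H is positive definite and the point is a local minimum.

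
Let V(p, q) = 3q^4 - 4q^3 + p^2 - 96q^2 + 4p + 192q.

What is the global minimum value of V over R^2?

-1284

V(p,q) separates as A(p) + B(q), so its minimum is min A + min B.
A'(p) = 2p + 4 vanishes at p ∈ {-2}; B'(q) = 12(q - 4)(q - 1)(q + 4) vanishes at q ∈ {-4, 1, 4}.
Local minima of A (where A''>0): A(-2)=-4. Local minima of B: B(-4)=-1280, B(4)=-256.
So the global minimum of V is A(-2) + B(-4) = -4 − 1280 = -1284, attained at (-2, -4).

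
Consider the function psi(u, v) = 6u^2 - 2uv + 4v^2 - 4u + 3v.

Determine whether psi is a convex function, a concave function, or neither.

convex

psi is quadratic, so its Hessian is the constant matrix H = [[12, -2], [-2, 8]].
det(H) = 92, tr(H) = 20.
det(H) > 0 and tr(H) > 0, so H is positive definite everywhere: convex.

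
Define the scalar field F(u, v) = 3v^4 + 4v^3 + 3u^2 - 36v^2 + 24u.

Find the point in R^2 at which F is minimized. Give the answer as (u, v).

F(u,v) separates as P(u) + Q(v), so its minimum is min P + min Q.
P'(u) = 6u + 24 vanishes at u ∈ {-4}; Q'(v) = 12v(v - 2)(v + 3) vanishes at v ∈ {-3, 0, 2}.
Local minima of P (where P''>0): P(-4)=-48. Local minima of Q: Q(-3)=-189, Q(2)=-64.
So the global minimum of F is P(-4) + Q(-3) = -48 − 189 = -237, attained at (-4, -3).

(-4, -3)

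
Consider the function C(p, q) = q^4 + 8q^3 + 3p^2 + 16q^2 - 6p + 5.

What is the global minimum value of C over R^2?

2

C(p,q) separates as A(p) + B(q) + 5, so its minimum is min A + min B + 5.
A'(p) = 6p - 6 vanishes at p ∈ {1}; B'(q) = 4q(q + 2)(q + 4) vanishes at q ∈ {-4, -2, 0}.
Local minima of A (where A''>0): A(1)=-3. Local minima of B: B(-4)=0, B(0)=0.
So the global minimum of C is A(1) + B(-4) + 5 = -3 + 0 + 5 = 2, attained at (1, -4).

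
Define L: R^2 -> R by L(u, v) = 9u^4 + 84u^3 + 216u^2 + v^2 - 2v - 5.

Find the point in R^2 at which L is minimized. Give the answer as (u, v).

(0, 1)

L(u,v) separates as P(u) + Q(v) − 5, so its minimum is min P + min Q − 5.
P'(u) = 36u(u + 3)(u + 4) vanishes at u ∈ {-4, -3, 0}; Q'(v) = 2v - 2 vanishes at v ∈ {1}.
Local minima of P (where P''>0): P(-4)=384, P(0)=0. Local minima of Q: Q(1)=-1.
So the global minimum of L is P(0) + Q(1) − 5 = 0 − 1 − 5 = -6, attained at (0, 1).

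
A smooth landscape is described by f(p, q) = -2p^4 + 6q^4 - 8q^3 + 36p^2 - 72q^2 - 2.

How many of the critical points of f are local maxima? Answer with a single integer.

f separates as a function of p plus a function of q, so ∇f=0 decouples.
∂f/∂p = -8p(p - 3)(p + 3) = 0 at p ∈ {-3, 0, 3}; ∂f/∂q = 24q(q - 3)(q + 2) = 0 at q ∈ {-2, 0, 3}.
The Hessian is diagonal: diag(f_pp, f_qq). Second derivatives: f_pp(-3)=-144, f_pp(0)=72, f_pp(3)=-144; f_qq(-2)=240, f_qq(0)=-144, f_qq(3)=360.
Local maxima occur where both diagonal entries negative: (-3, 0), (3, 0). Count: 2.

2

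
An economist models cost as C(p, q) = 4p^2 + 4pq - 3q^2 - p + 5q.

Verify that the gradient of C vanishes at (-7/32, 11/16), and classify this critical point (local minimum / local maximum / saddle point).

∇C = (8p + 4q - 1, 4p - 6q + 5); substituting (-7/32, 11/16) gives ∇C = (0, 0), so (-7/32, 11/16) is indeed a critical point.
The Hessian of C is constant: H = [[8, 4], [4, -6]].
det(H) = 8·(-6) − 4² = -64.
Since det(H) < 0, H is indefinite and the critical point is a saddle point.

saddle point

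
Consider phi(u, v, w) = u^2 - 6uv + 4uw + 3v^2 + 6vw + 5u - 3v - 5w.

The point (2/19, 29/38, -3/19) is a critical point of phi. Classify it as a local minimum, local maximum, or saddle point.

saddle point

The Hessian is constant: H = [[2, -6, 4], [-6, 6, 6], [4, 6, 0]].
Leading principal minors: Δ₁ = 2, Δ₂ = -24, Δ₃ = -456.
The minors fit neither the all-positive nor the alternating-sign pattern, so H is indefinite: a saddle point.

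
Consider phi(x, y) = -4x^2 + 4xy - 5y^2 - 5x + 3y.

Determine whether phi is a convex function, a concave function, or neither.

phi is quadratic, so its Hessian is the constant matrix H = [[-8, 4], [4, -10]].
det(H) = 64, tr(H) = -18.
det(H) > 0 and tr(H) < 0, so H is negative definite everywhere: concave.

concave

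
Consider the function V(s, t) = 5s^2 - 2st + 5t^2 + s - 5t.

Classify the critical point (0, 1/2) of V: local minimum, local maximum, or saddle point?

local minimum

The Hessian of V is constant: H = [[10, -2], [-2, 10]].
det(H) = 10·10 − (-2)² = 96.
det(H) > 0 and tr(H) = 20 > 0, so H is positive definite and the point is a local minimum.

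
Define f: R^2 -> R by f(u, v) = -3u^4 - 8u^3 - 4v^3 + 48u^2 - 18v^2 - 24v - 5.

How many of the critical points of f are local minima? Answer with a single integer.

1

f separates as a function of u plus a function of v, so ∇f=0 decouples.
∂f/∂u = -12u(u - 2)(u + 4) = 0 at u ∈ {-4, 0, 2}; ∂f/∂v = -12(v + 1)(v + 2) = 0 at v ∈ {-2, -1}.
The Hessian is diagonal: diag(f_uu, f_vv). Second derivatives: f_uu(-4)=-288, f_uu(0)=96, f_uu(2)=-144; f_vv(-2)=12, f_vv(-1)=-12.
Local minima occur where both diagonal entries positive: (0, -2). Count: 1.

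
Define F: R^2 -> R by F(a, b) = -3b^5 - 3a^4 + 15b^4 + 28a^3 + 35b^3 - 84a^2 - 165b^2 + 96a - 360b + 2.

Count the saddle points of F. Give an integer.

6

F separates as a function of a plus a function of b, so ∇F=0 decouples.
∂F/∂a = -12(a - 4)(a - 2)(a - 1) = 0 at a ∈ {1, 2, 4}; ∂F/∂b = -15(b - 4)(b - 3)(b + 1)(b + 2) = 0 at b ∈ {-2, -1, 3, 4}.
The Hessian is diagonal: diag(F_aa, F_bb). Second derivatives: F_aa(1)=-36, F_aa(2)=24, F_aa(4)=-72; F_bb(-2)=450, F_bb(-1)=-300, F_bb(3)=300, F_bb(4)=-450.
Saddle points occur where the two diagonal entries have opposite signs: (1, -2), (1, 3), (2, -1), (2, 4), (4, -2), (4, 3). Count: 6.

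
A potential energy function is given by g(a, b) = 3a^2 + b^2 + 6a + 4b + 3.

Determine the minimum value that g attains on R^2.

-4

g(a,b) separates as P(a) + Q(b) + 3, so its minimum is min P + min Q + 3.
P'(a) = 6a + 6 vanishes at a ∈ {-1}; Q'(b) = 2b + 4 vanishes at b ∈ {-2}.
Local minima of P (where P''>0): P(-1)=-3. Local minima of Q: Q(-2)=-4.
So the global minimum of g is P(-1) + Q(-2) + 3 = -3 − 4 + 3 = -4, attained at (-1, -2).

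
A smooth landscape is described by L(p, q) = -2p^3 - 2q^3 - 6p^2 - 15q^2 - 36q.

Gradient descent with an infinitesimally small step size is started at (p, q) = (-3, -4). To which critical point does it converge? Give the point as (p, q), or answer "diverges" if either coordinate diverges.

(-2, -3)

L is separable, so gradient descent decouples: p follows -∂L/∂p, q follows -∂L/∂q.
∂L/∂p = -6p(p + 2); at p=-3 this is -18, so p increases.
∂L/∂q = -6(q + 2)(q + 3); at q=-4 this is -12, so q increases.
p converges to its nearest critical value -2 (a local min of the p-part); q converges to -3. The iterate converges to (-2, -3).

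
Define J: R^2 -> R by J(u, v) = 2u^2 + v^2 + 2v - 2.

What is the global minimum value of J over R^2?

J(u,v) separates as P(u) + Q(v) − 2, so its minimum is min P + min Q − 2.
P'(u) = 4u vanishes at u ∈ {0}; Q'(v) = 2v + 2 vanishes at v ∈ {-1}.
Local minima of P (where P''>0): P(0)=0. Local minima of Q: Q(-1)=-1.
So the global minimum of J is P(0) + Q(-1) − 2 = 0 − 1 − 2 = -3, attained at (0, -1).

-3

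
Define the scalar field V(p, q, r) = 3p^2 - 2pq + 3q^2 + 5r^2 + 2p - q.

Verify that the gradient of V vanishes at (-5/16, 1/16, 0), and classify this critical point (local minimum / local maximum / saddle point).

local minimum

∇V = (6p - 2q + 2, -2p + 6q - 1, 10r); substituting (-5/16, 1/16, 0) gives ∇V = (0, 0, 0), so (-5/16, 1/16, 0) is indeed a critical point.
The Hessian is constant: H = [[6, -2, 0], [-2, 6, 0], [0, 0, 10]].
Leading principal minors: Δ₁ = 6, Δ₂ = 32, Δ₃ = 320.
All leading minors are positive, so H is positive definite: a local minimum.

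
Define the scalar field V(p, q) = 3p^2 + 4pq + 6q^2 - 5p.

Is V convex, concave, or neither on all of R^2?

convex

V is quadratic, so its Hessian is the constant matrix H = [[6, 4], [4, 12]].
det(H) = 56, tr(H) = 18.
det(H) > 0 and tr(H) > 0, so H is positive definite everywhere: convex.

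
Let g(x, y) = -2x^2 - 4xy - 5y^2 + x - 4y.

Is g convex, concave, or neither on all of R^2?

concave

g is quadratic, so its Hessian is the constant matrix H = [[-4, -4], [-4, -10]].
det(H) = 24, tr(H) = -14.
det(H) > 0 and tr(H) < 0, so H is negative definite everywhere: concave.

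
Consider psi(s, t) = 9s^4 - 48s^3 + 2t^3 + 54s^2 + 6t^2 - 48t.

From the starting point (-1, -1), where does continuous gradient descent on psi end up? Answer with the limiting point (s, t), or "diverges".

(0, 2)

psi is separable, so gradient descent decouples: s follows -∂psi/∂s, t follows -∂psi/∂t.
∂psi/∂s = 36s(s - 3)(s - 1); at s=-1 this is -288, so s increases.
∂psi/∂t = 6(t - 2)(t + 4); at t=-1 this is -54, so t increases.
s converges to its nearest critical value 0 (a local min of the s-part); t converges to 2. The iterate converges to (0, 2).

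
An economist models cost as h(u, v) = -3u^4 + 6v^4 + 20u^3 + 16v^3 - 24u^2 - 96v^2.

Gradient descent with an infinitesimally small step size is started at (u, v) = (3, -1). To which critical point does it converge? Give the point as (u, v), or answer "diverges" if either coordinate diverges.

h is separable, so gradient descent decouples: u follows -∂h/∂u, v follows -∂h/∂v.
∂h/∂u = -12u(u - 4)(u - 1); at u=3 this is 72, so u decreases.
∂h/∂v = 24v(v - 2)(v + 4); at v=-1 this is 216, so v decreases.
u converges to its nearest critical value 1 (a local min of the u-part); v converges to -4. The iterate converges to (1, -4).

(1, -4)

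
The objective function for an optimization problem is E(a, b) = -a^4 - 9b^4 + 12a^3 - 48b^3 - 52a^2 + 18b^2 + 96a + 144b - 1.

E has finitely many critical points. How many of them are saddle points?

E separates as a function of a plus a function of b, so ∇E=0 decouples.
∂E/∂a = -4(a - 4)(a - 3)(a - 2) = 0 at a ∈ {2, 3, 4}; ∂E/∂b = -36(b - 1)(b + 1)(b + 4) = 0 at b ∈ {-4, -1, 1}.
The Hessian is diagonal: diag(E_aa, E_bb). Second derivatives: E_aa(2)=-8, E_aa(3)=4, E_aa(4)=-8; E_bb(-4)=-540, E_bb(-1)=216, E_bb(1)=-360.
Saddle points occur where the two diagonal entries have opposite signs: (2, -1), (3, -4), (3, 1), (4, -1). Count: 4.

4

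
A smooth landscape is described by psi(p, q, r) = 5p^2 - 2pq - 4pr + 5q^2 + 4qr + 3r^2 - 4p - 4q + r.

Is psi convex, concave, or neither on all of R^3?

psi is quadratic, so its Hessian is the constant matrix H = [[10, -2, -4], [-2, 10, 4], [-4, 4, 6]].
Leading principal minors: 10, 96, 320.
All positive ⇒ H ≻ 0 ⇒ convex.

convex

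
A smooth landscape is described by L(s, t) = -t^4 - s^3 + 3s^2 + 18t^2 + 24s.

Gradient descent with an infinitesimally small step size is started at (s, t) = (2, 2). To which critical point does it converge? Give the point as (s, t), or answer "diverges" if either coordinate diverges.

(-2, 0)

L is separable, so gradient descent decouples: s follows -∂L/∂s, t follows -∂L/∂t.
∂L/∂s = -3(s - 4)(s + 2); at s=2 this is 24, so s decreases.
∂L/∂t = -4t(t - 3)(t + 3); at t=2 this is 40, so t decreases.
s converges to its nearest critical value -2 (a local min of the s-part); t converges to 0. The iterate converges to (-2, 0).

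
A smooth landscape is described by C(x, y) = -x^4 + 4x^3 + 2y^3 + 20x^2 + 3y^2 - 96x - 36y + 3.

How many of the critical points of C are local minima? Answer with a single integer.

1

C separates as a function of x plus a function of y, so ∇C=0 decouples.
∂C/∂x = -4(x - 4)(x - 2)(x + 3) = 0 at x ∈ {-3, 2, 4}; ∂C/∂y = 6(y - 2)(y + 3) = 0 at y ∈ {-3, 2}.
The Hessian is diagonal: diag(C_xx, C_yy). Second derivatives: C_xx(-3)=-140, C_xx(2)=40, C_xx(4)=-56; C_yy(-3)=-30, C_yy(2)=30.
Local minima occur where both diagonal entries positive: (2, 2). Count: 1.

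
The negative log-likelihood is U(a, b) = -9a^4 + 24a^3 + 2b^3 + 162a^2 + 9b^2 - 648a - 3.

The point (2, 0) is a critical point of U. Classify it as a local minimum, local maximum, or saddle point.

local minimum

The mixed partial ∂²U/∂a∂b is 0, so the Hessian at any point is diag(U_aa, U_bb) = diag(36(-3a^2 + 4a + 9), 6(2b + 3)).
At (2, 0): H = diag(180, 18).
Both eigenvalues are positive, so H is positive definite: a local minimum.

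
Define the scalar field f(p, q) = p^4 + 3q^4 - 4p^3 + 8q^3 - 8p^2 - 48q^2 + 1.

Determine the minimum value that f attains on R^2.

-639

f(p,q) separates as A(p) + B(q) + 1, so its minimum is min A + min B + 1.
A'(p) = 4p(p - 4)(p + 1) vanishes at p ∈ {-1, 0, 4}; B'(q) = 12q(q - 2)(q + 4) vanishes at q ∈ {-4, 0, 2}.
Local minima of A (where A''>0): A(-1)=-3, A(4)=-128. Local minima of B: B(-4)=-512, B(2)=-80.
So the global minimum of f is A(4) + B(-4) + 1 = -128 − 512 + 1 = -639, attained at (4, -4).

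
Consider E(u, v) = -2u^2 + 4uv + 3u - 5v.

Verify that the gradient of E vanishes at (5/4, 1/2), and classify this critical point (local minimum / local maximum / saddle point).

∇E = (-4u + 4v + 3, 4u - 5); substituting (5/4, 1/2) gives ∇E = (0, 0), so (5/4, 1/2) is indeed a critical point.
The Hessian of E is constant: H = [[-4, 4], [4, 0]].
det(H) = (-4)·0 − 4² = -16.
Since det(H) < 0, H is indefinite and the critical point is a saddle point.

saddle point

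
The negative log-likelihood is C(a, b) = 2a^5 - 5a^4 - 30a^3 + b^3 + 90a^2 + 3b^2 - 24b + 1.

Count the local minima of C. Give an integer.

C separates as a function of a plus a function of b, so ∇C=0 decouples.
∂C/∂a = 10a(a - 3)(a - 2)(a + 3) = 0 at a ∈ {-3, 0, 2, 3}; ∂C/∂b = 3(b - 2)(b + 4) = 0 at b ∈ {-4, 2}.
The Hessian is diagonal: diag(C_aa, C_bb). Second derivatives: C_aa(-3)=-900, C_aa(0)=180, C_aa(2)=-100, C_aa(3)=180; C_bb(-4)=-18, C_bb(2)=18.
Local minima occur where both diagonal entries positive: (0, 2), (3, 2). Count: 2.

2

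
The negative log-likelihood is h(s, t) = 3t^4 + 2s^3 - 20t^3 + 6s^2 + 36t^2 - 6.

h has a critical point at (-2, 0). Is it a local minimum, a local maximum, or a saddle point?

saddle point

The mixed partial ∂²h/∂s∂t is 0, so the Hessian at any point is diag(h_ss, h_tt) = diag(12(s + 1), 12(3t^2 - 10t + 6)).
At (-2, 0): H = diag(-12, 72).
The eigenvalues have opposite signs, so H is indefinite: a saddle point.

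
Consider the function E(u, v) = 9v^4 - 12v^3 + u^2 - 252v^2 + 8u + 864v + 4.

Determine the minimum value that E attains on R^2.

E(u,v) separates as P(u) + Q(v) + 4, so its minimum is min P + min Q + 4.
P'(u) = 2u + 8 vanishes at u ∈ {-4}; Q'(v) = 36(v - 3)(v - 2)(v + 4) vanishes at v ∈ {-4, 2, 3}.
Local minima of P (where P''>0): P(-4)=-16. Local minima of Q: Q(-4)=-4416, Q(3)=729.
So the global minimum of E is P(-4) + Q(-4) + 4 = -16 − 4416 + 4 = -4428, attained at (-4, -4).

-4428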